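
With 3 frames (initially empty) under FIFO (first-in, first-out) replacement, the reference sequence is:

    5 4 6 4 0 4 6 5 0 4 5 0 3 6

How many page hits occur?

5: fault, frames [5]
4: fault, frames [5, 4]
6: fault, frames [5, 4, 6]
4: hit
0: fault, evict 5, frames [4, 6, 0]
4: hit
6: hit
5: fault, evict 4, frames [6, 0, 5]
0: hit
4: fault, evict 6, frames [0, 5, 4]
5: hit
0: hit
3: fault, evict 0, frames [5, 4, 3]
6: fault, evict 5, frames [4, 3, 6]
Hits: 6.

6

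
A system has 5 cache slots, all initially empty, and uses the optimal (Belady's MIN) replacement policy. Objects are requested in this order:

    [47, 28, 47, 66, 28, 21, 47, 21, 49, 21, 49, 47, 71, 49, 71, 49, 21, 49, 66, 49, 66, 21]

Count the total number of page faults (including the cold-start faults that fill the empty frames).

47: fault, frames (47)
28: fault, frames (47 28)
47: hit
66: fault, frames (47 28 66)
28: hit
21: fault, frames (47 28 66 21)
47: hit
21: hit
49: fault, frames (47 28 66 21 49)
21: hit
49: hit
47: hit
71: fault, evict 28, frames (47 66 21 49 71)
49: hit
71: hit
49: hit
21: hit
49: hit
66: hit
49: hit
66: hit
21: hit
Page faults: 6.

6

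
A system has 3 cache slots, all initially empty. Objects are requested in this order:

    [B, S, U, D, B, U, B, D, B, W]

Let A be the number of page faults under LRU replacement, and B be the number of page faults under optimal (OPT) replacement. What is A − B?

Under LRU: F F F F F . . . . F → 6 faults.
Under OPT: F F F F . . . . . F → 5 faults.
A − B = 6 − 5 = 1.

1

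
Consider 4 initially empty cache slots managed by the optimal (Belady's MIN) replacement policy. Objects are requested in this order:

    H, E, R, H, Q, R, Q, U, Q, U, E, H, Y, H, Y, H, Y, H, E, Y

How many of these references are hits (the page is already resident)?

14

H: fault, frames {H}
E: fault, frames {H,E}
R: fault, frames {H,E,R}
H: hit
Q: fault, frames {H,E,R,Q}
R: hit
Q: hit
U: fault, evict R, frames {H,E,Q,U}
Q: hit
U: hit
E: hit
H: hit
Y: fault, evict U, frames {H,E,Q,Y}
H: hit
Y: hit
H: hit
Y: hit
H: hit
E: hit
Y: hit
Hits: 14.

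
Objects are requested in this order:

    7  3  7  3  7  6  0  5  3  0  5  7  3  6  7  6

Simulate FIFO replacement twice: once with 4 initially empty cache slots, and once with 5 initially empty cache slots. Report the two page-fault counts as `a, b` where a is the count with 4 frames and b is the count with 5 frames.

8, 5

4 frames: F F . . . F F F . . . F F F . . → 8 faults.
5 frames: F F . . . F F F . . . . . . . . → 5 faults.
5 < 8: adding a frame reduced faults, as is typical.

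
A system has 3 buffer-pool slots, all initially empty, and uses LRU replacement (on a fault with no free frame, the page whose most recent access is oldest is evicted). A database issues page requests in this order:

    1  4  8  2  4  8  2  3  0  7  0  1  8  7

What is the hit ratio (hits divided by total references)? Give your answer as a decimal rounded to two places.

0.29

1 → fault, frames {1}
4 → fault, frames {1,4}
8 → fault, frames {1,4,8}
2 → fault, evict 1, frames {4,8,2}
4 → hit
8 → hit
2 → hit
3 → fault, evict 4, frames {8,2,3}
0 → fault, evict 8, frames {2,3,0}
7 → fault, evict 2, frames {3,0,7}
0 → hit
1 → fault, evict 3, frames {7,0,1}
8 → fault, evict 7, frames {0,1,8}
7 → fault, evict 0, frames {1,8,7}
Hits: 4 of 14 references → 4/14 = 0.2857.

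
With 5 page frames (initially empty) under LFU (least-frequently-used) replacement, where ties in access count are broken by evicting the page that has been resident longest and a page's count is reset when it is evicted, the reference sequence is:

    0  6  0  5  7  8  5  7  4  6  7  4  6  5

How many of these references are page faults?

7

0 → miss, frames (0)
6 → miss, frames (0 6)
0 → hit
5 → miss, frames (0 6 5)
7 → miss, frames (0 6 5 7)
8 → miss, frames (0 6 5 7 8)
5 → hit
7 → hit
4 → miss, evict 6, frames (0 5 7 8 4)
6 → miss, evict 8, frames (0 5 7 4 6)
7 → hit
4 → hit
6 → hit
5 → hit
Page faults: 7.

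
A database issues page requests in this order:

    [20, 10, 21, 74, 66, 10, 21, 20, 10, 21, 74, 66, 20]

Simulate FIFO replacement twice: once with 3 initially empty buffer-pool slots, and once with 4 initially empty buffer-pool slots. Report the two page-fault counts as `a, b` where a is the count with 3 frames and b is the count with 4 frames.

3 frames: F F F F F F F F . . F F . → 10 faults.
4 frames: F F F F F . . F F F F F F → 11 faults.
11 > 10: adding a frame increased faults — Belady's anomaly.

10, 11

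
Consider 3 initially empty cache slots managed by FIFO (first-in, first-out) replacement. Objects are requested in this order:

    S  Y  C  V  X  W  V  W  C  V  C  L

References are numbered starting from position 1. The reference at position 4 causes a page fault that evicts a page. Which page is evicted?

S

pos 1: S → fault, frames [S]
pos 2: Y → fault, frames [S, Y]
pos 3: C → fault, frames [S, Y, C]
pos 4: V → fault, evict S, frames [Y, C, V]
At position 4, page S is evicted.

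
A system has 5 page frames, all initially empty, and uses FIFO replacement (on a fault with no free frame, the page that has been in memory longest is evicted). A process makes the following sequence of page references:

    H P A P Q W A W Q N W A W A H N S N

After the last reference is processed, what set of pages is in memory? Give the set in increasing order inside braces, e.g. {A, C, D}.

H → miss, frames (H)
P → miss, frames (H P)
A → miss, frames (H P A)
P → hit
Q → miss, frames (H P A Q)
W → miss, frames (H P A Q W)
A → hit
W → hit
Q → hit
N → miss, evict H, frames (P A Q W N)
W → hit
A → hit
W → hit
A → hit
H → miss, evict P, frames (A Q W N H)
N → hit
S → miss, evict A, frames (Q W N H S)
N → hit

{H, N, Q, S, W}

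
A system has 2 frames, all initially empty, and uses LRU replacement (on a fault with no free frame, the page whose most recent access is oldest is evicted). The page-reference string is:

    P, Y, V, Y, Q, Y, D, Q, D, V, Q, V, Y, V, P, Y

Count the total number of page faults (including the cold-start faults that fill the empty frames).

11

P → fault, frames {P}
Y → fault, frames {P,Y}
V → fault, evict P, frames {Y,V}
Y → hit
Q → fault, evict V, frames {Y,Q}
Y → hit
D → fault, evict Q, frames {Y,D}
Q → fault, evict Y, frames {D,Q}
D → hit
V → fault, evict Q, frames {D,V}
Q → fault, evict D, frames {V,Q}
V → hit
Y → fault, evict Q, frames {V,Y}
V → hit
P → fault, evict Y, frames {V,P}
Y → fault, evict V, frames {P,Y}
Page faults: 11.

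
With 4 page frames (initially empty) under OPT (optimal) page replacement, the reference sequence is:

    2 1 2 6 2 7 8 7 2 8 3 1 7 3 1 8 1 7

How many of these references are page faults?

2: fault, frames {2}
1: fault, frames {2,1}
2: hit
6: fault, frames {2,1,6}
2: hit
7: fault, frames {2,1,6,7}
8: fault, evict 6, frames {2,1,7,8}
7: hit
2: hit
8: hit
3: fault, evict 2, frames {1,7,8,3}
1: hit
7: hit
3: hit
1: hit
8: hit
1: hit
7: hit
Page faults: 6.

6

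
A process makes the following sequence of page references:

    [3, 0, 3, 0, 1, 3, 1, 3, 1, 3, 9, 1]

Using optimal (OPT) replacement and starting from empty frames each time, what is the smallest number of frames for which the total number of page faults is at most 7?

f=1: 12 faults
f=2: 4 faults
f=3: 4 faults
f=4: 4 faults
Smallest f with faults ≤ 7 is 2.

2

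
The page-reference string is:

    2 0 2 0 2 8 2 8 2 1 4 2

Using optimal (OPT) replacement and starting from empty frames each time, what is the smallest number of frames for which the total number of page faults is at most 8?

f=1: 12 faults
f=2: 5 faults
f=3: 5 faults
f=4: 5 faults
f=5: 5 faults
Smallest f with faults ≤ 8 is 2.

2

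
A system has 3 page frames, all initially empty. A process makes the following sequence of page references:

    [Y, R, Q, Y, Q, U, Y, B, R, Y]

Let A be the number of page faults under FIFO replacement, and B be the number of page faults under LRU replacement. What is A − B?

Under FIFO: F F F . . F F F F . → 7 faults.
Under LRU: F F F . . F . F F . → 6 faults.
A − B = 7 − 6 = 1.

1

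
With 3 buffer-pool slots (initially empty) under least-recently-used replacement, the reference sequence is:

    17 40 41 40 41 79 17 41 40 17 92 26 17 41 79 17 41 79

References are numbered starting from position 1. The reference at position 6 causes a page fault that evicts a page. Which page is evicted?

17

pos 1: 17 → fault, frames {17}
pos 2: 40 → fault, frames {17,40}
pos 3: 41 → fault, frames {17,40,41}
pos 4: 40 → hit
pos 5: 41 → hit
pos 6: 79 → fault, evict 17, frames {40,41,79}
At position 6, page 17 is evicted.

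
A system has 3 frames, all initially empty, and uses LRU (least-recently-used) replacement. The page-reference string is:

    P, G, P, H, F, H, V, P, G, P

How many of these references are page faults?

7

P -> miss, frames [P]
G -> miss, frames [P, G]
P -> hit
H -> miss, frames [G, P, H]
F -> miss, evict G, frames [P, H, F]
H -> hit
V -> miss, evict P, frames [F, H, V]
P -> miss, evict F, frames [H, V, P]
G -> miss, evict H, frames [V, P, G]
P -> hit
Page faults: 7.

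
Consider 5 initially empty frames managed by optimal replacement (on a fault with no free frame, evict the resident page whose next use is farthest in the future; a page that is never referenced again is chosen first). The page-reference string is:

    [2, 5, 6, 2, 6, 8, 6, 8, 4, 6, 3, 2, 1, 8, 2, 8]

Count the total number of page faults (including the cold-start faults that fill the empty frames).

2 → fault, frames {2}
5 → fault, frames {2,5}
6 → fault, frames {2,5,6}
2 → hit
6 → hit
8 → fault, frames {2,5,6,8}
6 → hit
8 → hit
4 → fault, frames {2,5,6,8,4}
6 → hit
3 → fault, evict 4, frames {2,5,6,8,3}
2 → hit
1 → fault, evict 3, frames {2,5,6,8,1}
8 → hit
2 → hit
8 → hit
Page faults: 7.

7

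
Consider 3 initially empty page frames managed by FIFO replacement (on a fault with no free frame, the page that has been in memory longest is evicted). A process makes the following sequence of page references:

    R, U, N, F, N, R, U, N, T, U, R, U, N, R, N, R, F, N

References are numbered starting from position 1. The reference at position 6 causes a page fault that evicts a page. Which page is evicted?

U

pos 1: R: miss, frames (R)
pos 2: U: miss, frames (R U)
pos 3: N: miss, frames (R U N)
pos 4: F: miss, evict R, frames (U N F)
pos 5: N: hit
pos 6: R: miss, evict U, frames (N F R)
At position 6, page U is evicted.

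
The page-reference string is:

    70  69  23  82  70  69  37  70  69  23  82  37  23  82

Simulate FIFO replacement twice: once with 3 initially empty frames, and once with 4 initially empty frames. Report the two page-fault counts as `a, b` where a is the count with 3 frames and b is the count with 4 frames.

3 frames: F F F F F F F . . F F . . . → 9 faults.
4 frames: F F F F . . F F F F F F . . → 10 faults.
10 > 9: adding a frame increased faults — Belady's anomaly.

9, 10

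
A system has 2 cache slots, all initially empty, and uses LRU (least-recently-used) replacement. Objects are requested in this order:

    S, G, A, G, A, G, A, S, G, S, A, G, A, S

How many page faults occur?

S -> miss, frames (S)
G -> miss, frames (S G)
A -> miss, evict S, frames (G A)
G -> hit
A -> hit
G -> hit
A -> hit
S -> miss, evict G, frames (A S)
G -> miss, evict A, frames (S G)
S -> hit
A -> miss, evict G, frames (S A)
G -> miss, evict S, frames (A G)
A -> hit
S -> miss, evict G, frames (A S)
Page faults: 8.

8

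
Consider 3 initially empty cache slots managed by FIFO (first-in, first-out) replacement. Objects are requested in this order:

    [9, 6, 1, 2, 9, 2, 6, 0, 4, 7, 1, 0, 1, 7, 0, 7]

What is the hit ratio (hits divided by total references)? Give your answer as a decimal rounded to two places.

9: fault, frames {9}
6: fault, frames {9,6}
1: fault, frames {9,6,1}
2: fault, evict 9, frames {6,1,2}
9: fault, evict 6, frames {1,2,9}
2: hit
6: fault, evict 1, frames {2,9,6}
0: fault, evict 2, frames {9,6,0}
4: fault, evict 9, frames {6,0,4}
7: fault, evict 6, frames {0,4,7}
1: fault, evict 0, frames {4,7,1}
0: fault, evict 4, frames {7,1,0}
1: hit
7: hit
0: hit
7: hit
Hits: 5 of 16 references → 5/16 = 0.3125.

0.31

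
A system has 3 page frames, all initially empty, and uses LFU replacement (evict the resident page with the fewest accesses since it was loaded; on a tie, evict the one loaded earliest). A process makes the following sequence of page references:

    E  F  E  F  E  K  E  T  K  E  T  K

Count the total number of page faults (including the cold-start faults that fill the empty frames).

7

E: miss, frames (E)
F: miss, frames (E F)
E: hit
F: hit
E: hit
K: miss, frames (E F K)
E: hit
T: miss, evict K, frames (E F T)
K: miss, evict T, frames (E F K)
E: hit
T: miss, evict K, frames (E F T)
K: miss, evict T, frames (E F K)
Page faults: 7.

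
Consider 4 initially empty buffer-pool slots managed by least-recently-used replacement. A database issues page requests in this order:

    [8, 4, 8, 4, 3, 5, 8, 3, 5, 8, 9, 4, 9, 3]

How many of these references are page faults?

7

8 → miss, frames [8]
4 → miss, frames [8, 4]
8 → hit
4 → hit
3 → miss, frames [8, 4, 3]
5 → miss, frames [8, 4, 3, 5]
8 → hit
3 → hit
5 → hit
8 → hit
9 → miss, evict 4, frames [3, 5, 8, 9]
4 → miss, evict 3, frames [5, 8, 9, 4]
9 → hit
3 → miss, evict 5, frames [8, 4, 9, 3]
Page faults: 7.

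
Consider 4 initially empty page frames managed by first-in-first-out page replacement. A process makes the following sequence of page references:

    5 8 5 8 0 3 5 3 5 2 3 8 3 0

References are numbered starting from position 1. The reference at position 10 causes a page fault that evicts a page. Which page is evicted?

pos 1: 5 → fault, frames (5)
pos 2: 8 → fault, frames (5 8)
pos 3: 5 → hit
pos 4: 8 → hit
pos 5: 0 → fault, frames (5 8 0)
pos 6: 3 → fault, frames (5 8 0 3)
pos 7: 5 → hit
pos 8: 3 → hit
pos 9: 5 → hit
pos 10: 2 → fault, evict 5, frames (8 0 3 2)
At position 10, page 5 is evicted.

5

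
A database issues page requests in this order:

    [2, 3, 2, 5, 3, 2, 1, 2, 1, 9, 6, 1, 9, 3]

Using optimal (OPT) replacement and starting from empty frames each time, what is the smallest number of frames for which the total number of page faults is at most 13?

2

f=1: 14 faults
f=2: 9 faults
f=3: 7 faults
f=4: 6 faults
f=5: 6 faults
f=6: 6 faults
Smallest f with faults ≤ 13 is 2.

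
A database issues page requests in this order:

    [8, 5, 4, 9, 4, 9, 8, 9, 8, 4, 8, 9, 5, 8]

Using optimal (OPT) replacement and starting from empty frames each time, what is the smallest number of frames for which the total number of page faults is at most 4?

4

f=1: 14 faults
f=2: 8 faults
f=3: 5 faults
f=4: 4 faults
Smallest f with faults ≤ 4 is 4.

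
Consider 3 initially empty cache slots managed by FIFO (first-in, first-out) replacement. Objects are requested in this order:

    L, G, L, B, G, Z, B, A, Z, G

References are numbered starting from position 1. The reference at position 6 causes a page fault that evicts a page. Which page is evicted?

pos 1: L: miss, frames [L]
pos 2: G: miss, frames [L, G]
pos 3: L: hit
pos 4: B: miss, frames [L, G, B]
pos 5: G: hit
pos 6: Z: miss, evict L, frames [G, B, Z]
At position 6, page L is evicted.

L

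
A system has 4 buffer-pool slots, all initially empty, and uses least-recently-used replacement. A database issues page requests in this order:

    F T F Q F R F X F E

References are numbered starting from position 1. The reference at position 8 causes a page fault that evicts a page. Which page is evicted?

pos 1: F → fault, frames [F]
pos 2: T → fault, frames [F, T]
pos 3: F → hit
pos 4: Q → fault, frames [T, F, Q]
pos 5: F → hit
pos 6: R → fault, frames [T, Q, F, R]
pos 7: F → hit
pos 8: X → fault, evict T, frames [Q, R, F, X]
At position 8, page T is evicted.

T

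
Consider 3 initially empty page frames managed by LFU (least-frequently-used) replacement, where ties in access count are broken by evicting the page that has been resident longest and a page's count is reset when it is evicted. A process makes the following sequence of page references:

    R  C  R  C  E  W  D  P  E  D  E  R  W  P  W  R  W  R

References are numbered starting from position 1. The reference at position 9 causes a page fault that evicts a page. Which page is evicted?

P

pos 1: R -> fault, frames [R]
pos 2: C -> fault, frames [R, C]
pos 3: R -> hit
pos 4: C -> hit
pos 5: E -> fault, frames [R, C, E]
pos 6: W -> fault, evict E, frames [R, C, W]
pos 7: D -> fault, evict W, frames [R, C, D]
pos 8: P -> fault, evict D, frames [R, C, P]
pos 9: E -> fault, evict P, frames [R, C, E]
At position 9, page P is evicted.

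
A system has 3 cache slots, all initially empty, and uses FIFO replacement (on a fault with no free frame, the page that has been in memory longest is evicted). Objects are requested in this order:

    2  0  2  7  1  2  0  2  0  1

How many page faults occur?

2: fault, frames {2}
0: fault, frames {2,0}
2: hit
7: fault, frames {2,0,7}
1: fault, evict 2, frames {0,7,1}
2: fault, evict 0, frames {7,1,2}
0: fault, evict 7, frames {1,2,0}
2: hit
0: hit
1: hit
Page faults: 6.

6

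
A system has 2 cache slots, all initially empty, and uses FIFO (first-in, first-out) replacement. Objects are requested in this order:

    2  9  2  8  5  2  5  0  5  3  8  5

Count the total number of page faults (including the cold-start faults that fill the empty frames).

10

2 -> fault, frames (2)
9 -> fault, frames (2 9)
2 -> hit
8 -> fault, evict 2, frames (9 8)
5 -> fault, evict 9, frames (8 5)
2 -> fault, evict 8, frames (5 2)
5 -> hit
0 -> fault, evict 5, frames (2 0)
5 -> fault, evict 2, frames (0 5)
3 -> fault, evict 0, frames (5 3)
8 -> fault, evict 5, frames (3 8)
5 -> fault, evict 3, frames (8 5)
Page faults: 10.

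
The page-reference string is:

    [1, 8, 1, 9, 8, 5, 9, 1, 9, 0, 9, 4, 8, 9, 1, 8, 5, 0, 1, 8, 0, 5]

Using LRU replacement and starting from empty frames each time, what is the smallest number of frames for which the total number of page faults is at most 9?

f=1: 22 faults
f=2: 19 faults
f=3: 14 faults
f=4: 10 faults
f=5: 9 faults
f=6: 6 faults
Smallest f with faults ≤ 9 is 5.

5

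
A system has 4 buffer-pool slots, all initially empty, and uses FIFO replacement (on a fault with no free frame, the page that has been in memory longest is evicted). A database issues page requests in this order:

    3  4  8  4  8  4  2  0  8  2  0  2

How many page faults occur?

3 → miss, frames [3]
4 → miss, frames [3, 4]
8 → miss, frames [3, 4, 8]
4 → hit
8 → hit
4 → hit
2 → miss, frames [3, 4, 8, 2]
0 → miss, evict 3, frames [4, 8, 2, 0]
8 → hit
2 → hit
0 → hit
2 → hit
Page faults: 5.

5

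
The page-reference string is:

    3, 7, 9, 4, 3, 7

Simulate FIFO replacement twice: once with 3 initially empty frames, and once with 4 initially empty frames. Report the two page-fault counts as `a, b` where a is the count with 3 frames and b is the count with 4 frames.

3 frames: F F F F F F → 6 faults.
4 frames: F F F F . . → 4 faults.
4 < 6: adding a frame reduced faults, as is typical.

6, 4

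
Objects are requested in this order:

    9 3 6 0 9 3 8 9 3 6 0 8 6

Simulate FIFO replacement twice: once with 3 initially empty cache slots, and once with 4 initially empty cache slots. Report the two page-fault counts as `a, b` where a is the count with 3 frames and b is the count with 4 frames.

3 frames: F F F F F F F . . F F . . → 9 faults.
4 frames: F F F F . . F F F F F F . → 10 faults.
10 > 9: adding a frame increased faults — Belady's anomaly.

9, 10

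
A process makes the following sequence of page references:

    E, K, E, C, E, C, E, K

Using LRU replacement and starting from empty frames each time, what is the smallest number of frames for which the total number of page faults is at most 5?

f=1: 8 faults
f=2: 4 faults
f=3: 3 faults
Smallest f with faults ≤ 5 is 2.

2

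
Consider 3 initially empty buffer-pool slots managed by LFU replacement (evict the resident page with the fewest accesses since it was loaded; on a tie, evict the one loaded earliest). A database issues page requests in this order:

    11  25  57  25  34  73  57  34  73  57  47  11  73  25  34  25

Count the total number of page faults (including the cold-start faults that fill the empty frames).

11: fault, frames {11}
25: fault, frames {11,25}
57: fault, frames {11,25,57}
25: hit
34: fault, evict 11, frames {25,57,34}
73: fault, evict 57, frames {25,34,73}
57: fault, evict 34, frames {25,73,57}
34: fault, evict 73, frames {25,57,34}
73: fault, evict 57, frames {25,34,73}
57: fault, evict 34, frames {25,73,57}
47: fault, evict 73, frames {25,57,47}
11: fault, evict 57, frames {25,47,11}
73: fault, evict 47, frames {25,11,73}
25: hit
34: fault, evict 11, frames {25,73,34}
25: hit
Page faults: 13.

13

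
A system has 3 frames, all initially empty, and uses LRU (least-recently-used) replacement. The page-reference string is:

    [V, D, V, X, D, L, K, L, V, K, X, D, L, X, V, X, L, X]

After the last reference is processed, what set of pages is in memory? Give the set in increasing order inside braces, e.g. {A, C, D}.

{L, V, X}

V → miss, frames {V}
D → miss, frames {V,D}
V → hit
X → miss, frames {D,V,X}
D → hit
L → miss, evict V, frames {X,D,L}
K → miss, evict X, frames {D,L,K}
L → hit
V → miss, evict D, frames {K,L,V}
K → hit
X → miss, evict L, frames {V,K,X}
D → miss, evict V, frames {K,X,D}
L → miss, evict K, frames {X,D,L}
X → hit
V → miss, evict D, frames {L,X,V}
X → hit
L → hit
X → hit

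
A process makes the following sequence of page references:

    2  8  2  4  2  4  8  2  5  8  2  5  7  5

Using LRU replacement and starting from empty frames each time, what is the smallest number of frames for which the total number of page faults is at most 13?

2

f=1: 14 faults
f=2: 10 faults
f=3: 5 faults
f=4: 5 faults
f=5: 5 faults
Smallest f with faults ≤ 13 is 2.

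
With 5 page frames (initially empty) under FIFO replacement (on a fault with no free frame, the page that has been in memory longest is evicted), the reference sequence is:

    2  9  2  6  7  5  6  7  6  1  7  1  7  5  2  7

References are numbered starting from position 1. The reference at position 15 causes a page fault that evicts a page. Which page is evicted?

9

pos 1: 2 -> miss, frames {2}
pos 2: 9 -> miss, frames {2,9}
pos 3: 2 -> hit
pos 4: 6 -> miss, frames {2,9,6}
pos 5: 7 -> miss, frames {2,9,6,7}
pos 6: 5 -> miss, frames {2,9,6,7,5}
pos 7: 6 -> hit
pos 8: 7 -> hit
pos 9: 6 -> hit
pos 10: 1 -> miss, evict 2, frames {9,6,7,5,1}
pos 11: 7 -> hit
pos 12: 1 -> hit
pos 13: 7 -> hit
pos 14: 5 -> hit
pos 15: 2 -> miss, evict 9, frames {6,7,5,1,2}
At position 15, page 9 is evicted.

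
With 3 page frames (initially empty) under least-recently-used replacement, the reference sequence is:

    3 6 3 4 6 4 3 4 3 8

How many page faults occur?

3: miss, frames {3}
6: miss, frames {3,6}
3: hit
4: miss, frames {6,3,4}
6: hit
4: hit
3: hit
4: hit
3: hit
8: miss, evict 6, frames {4,3,8}
Page faults: 4.

4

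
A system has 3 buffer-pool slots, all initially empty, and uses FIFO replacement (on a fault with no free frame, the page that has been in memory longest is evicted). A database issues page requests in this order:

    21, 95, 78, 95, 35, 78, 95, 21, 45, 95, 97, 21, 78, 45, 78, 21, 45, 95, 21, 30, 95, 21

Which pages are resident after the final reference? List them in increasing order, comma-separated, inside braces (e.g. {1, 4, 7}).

{21, 30, 95}

21 -> miss, frames [21]
95 -> miss, frames [21, 95]
78 -> miss, frames [21, 95, 78]
95 -> hit
35 -> miss, evict 21, frames [95, 78, 35]
78 -> hit
95 -> hit
21 -> miss, evict 95, frames [78, 35, 21]
45 -> miss, evict 78, frames [35, 21, 45]
95 -> miss, evict 35, frames [21, 45, 95]
97 -> miss, evict 21, frames [45, 95, 97]
21 -> miss, evict 45, frames [95, 97, 21]
78 -> miss, evict 95, frames [97, 21, 78]
45 -> miss, evict 97, frames [21, 78, 45]
78 -> hit
21 -> hit
45 -> hit
95 -> miss, evict 21, frames [78, 45, 95]
21 -> miss, evict 78, frames [45, 95, 21]
30 -> miss, evict 45, frames [95, 21, 30]
95 -> hit
21 -> hit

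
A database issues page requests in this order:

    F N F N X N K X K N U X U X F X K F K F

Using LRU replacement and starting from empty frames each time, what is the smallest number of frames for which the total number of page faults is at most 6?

f=1: 20 faults
f=2: 11 faults
f=3: 8 faults
f=4: 7 faults
f=5: 5 faults
Smallest f with faults ≤ 6 is 5.

5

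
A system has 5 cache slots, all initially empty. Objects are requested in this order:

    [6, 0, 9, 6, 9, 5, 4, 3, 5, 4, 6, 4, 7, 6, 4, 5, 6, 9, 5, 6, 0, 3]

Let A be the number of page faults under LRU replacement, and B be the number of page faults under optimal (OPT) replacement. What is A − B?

1

Under LRU: F F F . . F F F . . . . F . . . . F . . F F → 10 faults.
Under OPT: F F F . . F F F . . . . F . . . . . . . F F → 9 faults.
A − B = 10 − 9 = 1.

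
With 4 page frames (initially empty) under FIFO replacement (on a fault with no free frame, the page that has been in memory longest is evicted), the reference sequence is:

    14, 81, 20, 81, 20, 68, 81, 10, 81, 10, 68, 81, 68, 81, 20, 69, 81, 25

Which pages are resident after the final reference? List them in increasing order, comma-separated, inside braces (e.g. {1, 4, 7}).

{10, 25, 69, 81}

14 → miss, frames [14]
81 → miss, frames [14, 81]
20 → miss, frames [14, 81, 20]
81 → hit
20 → hit
68 → miss, frames [14, 81, 20, 68]
81 → hit
10 → miss, evict 14, frames [81, 20, 68, 10]
81 → hit
10 → hit
68 → hit
81 → hit
68 → hit
81 → hit
20 → hit
69 → miss, evict 81, frames [20, 68, 10, 69]
81 → miss, evict 20, frames [68, 10, 69, 81]
25 → miss, evict 68, frames [10, 69, 81, 25]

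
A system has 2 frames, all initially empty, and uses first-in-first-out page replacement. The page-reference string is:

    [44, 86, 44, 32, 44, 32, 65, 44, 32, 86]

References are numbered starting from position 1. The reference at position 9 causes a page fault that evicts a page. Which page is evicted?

pos 1: 44: miss, frames {44}
pos 2: 86: miss, frames {44,86}
pos 3: 44: hit
pos 4: 32: miss, evict 44, frames {86,32}
pos 5: 44: miss, evict 86, frames {32,44}
pos 6: 32: hit
pos 7: 65: miss, evict 32, frames {44,65}
pos 8: 44: hit
pos 9: 32: miss, evict 44, frames {65,32}
At position 9, page 44 is evicted.

44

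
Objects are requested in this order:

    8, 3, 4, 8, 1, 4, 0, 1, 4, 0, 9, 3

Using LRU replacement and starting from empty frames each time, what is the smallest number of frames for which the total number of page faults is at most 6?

6

f=1: 12 faults
f=2: 12 faults
f=3: 7 faults
f=4: 7 faults
f=5: 7 faults
f=6: 6 faults
Smallest f with faults ≤ 6 is 6.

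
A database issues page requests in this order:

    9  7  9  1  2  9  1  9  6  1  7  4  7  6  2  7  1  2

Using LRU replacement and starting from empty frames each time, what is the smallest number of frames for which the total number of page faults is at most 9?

4

f=1: 18 faults
f=2: 15 faults
f=3: 10 faults
f=4: 9 faults
f=5: 7 faults
f=6: 6 faults
Smallest f with faults ≤ 9 is 4.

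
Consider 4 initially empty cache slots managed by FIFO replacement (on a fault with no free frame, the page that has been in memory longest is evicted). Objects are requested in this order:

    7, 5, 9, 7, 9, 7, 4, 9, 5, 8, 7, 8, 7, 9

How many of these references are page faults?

7 -> fault, frames (7)
5 -> fault, frames (7 5)
9 -> fault, frames (7 5 9)
7 -> hit
9 -> hit
7 -> hit
4 -> fault, frames (7 5 9 4)
9 -> hit
5 -> hit
8 -> fault, evict 7, frames (5 9 4 8)
7 -> fault, evict 5, frames (9 4 8 7)
8 -> hit
7 -> hit
9 -> hit
Page faults: 6.

6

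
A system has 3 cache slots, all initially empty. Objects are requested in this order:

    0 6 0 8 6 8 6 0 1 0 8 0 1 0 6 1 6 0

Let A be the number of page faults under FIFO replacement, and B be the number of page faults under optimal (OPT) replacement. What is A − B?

Under FIFO: F F . F . . . . F F . . . . F . . . → 6 faults.
Under OPT: F F . F . . . . F . . . . . F . . . → 5 faults.
A − B = 6 − 5 = 1.

1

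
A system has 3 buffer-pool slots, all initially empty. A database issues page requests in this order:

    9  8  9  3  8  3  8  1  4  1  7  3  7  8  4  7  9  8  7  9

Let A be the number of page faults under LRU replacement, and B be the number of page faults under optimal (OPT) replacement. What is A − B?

3

Under LRU: F F . F . . . F F . F F . F F . F F . . → 11 faults.
Under OPT: F F . F . . . F F . F . . F . . F . . . → 8 faults.
A − B = 11 − 8 = 3.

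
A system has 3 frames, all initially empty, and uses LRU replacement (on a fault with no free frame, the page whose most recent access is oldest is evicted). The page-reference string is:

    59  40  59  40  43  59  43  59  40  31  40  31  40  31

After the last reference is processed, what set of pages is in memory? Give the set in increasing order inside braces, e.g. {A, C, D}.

59: miss, frames [59]
40: miss, frames [59, 40]
59: hit
40: hit
43: miss, frames [59, 40, 43]
59: hit
43: hit
59: hit
40: hit
31: miss, evict 43, frames [59, 40, 31]
40: hit
31: hit
40: hit
31: hit

{31, 40, 59}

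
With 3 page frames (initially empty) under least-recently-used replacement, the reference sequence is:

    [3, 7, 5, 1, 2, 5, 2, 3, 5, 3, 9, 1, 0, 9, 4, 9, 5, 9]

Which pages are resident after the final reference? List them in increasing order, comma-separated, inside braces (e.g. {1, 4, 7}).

3: miss, frames {3}
7: miss, frames {3,7}
5: miss, frames {3,7,5}
1: miss, evict 3, frames {7,5,1}
2: miss, evict 7, frames {5,1,2}
5: hit
2: hit
3: miss, evict 1, frames {5,2,3}
5: hit
3: hit
9: miss, evict 2, frames {5,3,9}
1: miss, evict 5, frames {3,9,1}
0: miss, evict 3, frames {9,1,0}
9: hit
4: miss, evict 1, frames {0,9,4}
9: hit
5: miss, evict 0, frames {4,9,5}
9: hit

{4, 5, 9}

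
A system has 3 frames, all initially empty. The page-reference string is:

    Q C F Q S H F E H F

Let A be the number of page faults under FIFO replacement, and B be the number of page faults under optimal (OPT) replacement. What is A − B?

1

Under FIFO: F F F . F F . F . F → 7 faults.
Under OPT: F F F . F F . F . . → 6 faults.
A − B = 7 − 6 = 1.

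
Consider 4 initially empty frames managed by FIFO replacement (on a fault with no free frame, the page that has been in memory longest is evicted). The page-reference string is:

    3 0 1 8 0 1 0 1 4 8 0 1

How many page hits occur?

7

3 -> fault, frames [3]
0 -> fault, frames [3, 0]
1 -> fault, frames [3, 0, 1]
8 -> fault, frames [3, 0, 1, 8]
0 -> hit
1 -> hit
0 -> hit
1 -> hit
4 -> fault, evict 3, frames [0, 1, 8, 4]
8 -> hit
0 -> hit
1 -> hit
Hits: 7.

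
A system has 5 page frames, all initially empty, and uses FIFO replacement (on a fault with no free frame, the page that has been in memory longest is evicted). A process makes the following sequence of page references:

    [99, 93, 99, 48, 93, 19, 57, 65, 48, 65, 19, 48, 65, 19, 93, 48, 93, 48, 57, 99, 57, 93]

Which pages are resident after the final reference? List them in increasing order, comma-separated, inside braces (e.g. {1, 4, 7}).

99 -> miss, frames {99}
93 -> miss, frames {99,93}
99 -> hit
48 -> miss, frames {99,93,48}
93 -> hit
19 -> miss, frames {99,93,48,19}
57 -> miss, frames {99,93,48,19,57}
65 -> miss, evict 99, frames {93,48,19,57,65}
48 -> hit
65 -> hit
19 -> hit
48 -> hit
65 -> hit
19 -> hit
93 -> hit
48 -> hit
93 -> hit
48 -> hit
57 -> hit
99 -> miss, evict 93, frames {48,19,57,65,99}
57 -> hit
93 -> miss, evict 48, frames {19,57,65,99,93}

{19, 57, 65, 93, 99}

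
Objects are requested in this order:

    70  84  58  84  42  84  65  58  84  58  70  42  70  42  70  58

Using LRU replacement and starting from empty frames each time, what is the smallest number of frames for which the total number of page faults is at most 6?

5

f=1: 16 faults
f=2: 10 faults
f=3: 8 faults
f=4: 7 faults
f=5: 5 faults
Smallest f with faults ≤ 6 is 5.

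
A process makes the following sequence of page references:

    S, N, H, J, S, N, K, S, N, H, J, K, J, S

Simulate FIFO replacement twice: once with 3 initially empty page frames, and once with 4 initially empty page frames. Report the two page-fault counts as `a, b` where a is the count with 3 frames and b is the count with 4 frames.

10, 11

3 frames: F F F F F F F . . F F . . F → 10 faults.
4 frames: F F F F . . F F F F F F . F → 11 faults.
11 > 10: adding a frame increased faults — Belady's anomaly.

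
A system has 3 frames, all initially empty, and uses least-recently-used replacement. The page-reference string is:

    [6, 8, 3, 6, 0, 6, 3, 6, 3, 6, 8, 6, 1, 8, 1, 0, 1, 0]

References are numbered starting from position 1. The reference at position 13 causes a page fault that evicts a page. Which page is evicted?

pos 1: 6 → miss, frames {6}
pos 2: 8 → miss, frames {6,8}
pos 3: 3 → miss, frames {6,8,3}
pos 4: 6 → hit
pos 5: 0 → miss, evict 8, frames {3,6,0}
pos 6: 6 → hit
pos 7: 3 → hit
pos 8: 6 → hit
pos 9: 3 → hit
pos 10: 6 → hit
pos 11: 8 → miss, evict 0, frames {3,6,8}
pos 12: 6 → hit
pos 13: 1 → miss, evict 3, frames {8,6,1}
At position 13, page 3 is evicted.

3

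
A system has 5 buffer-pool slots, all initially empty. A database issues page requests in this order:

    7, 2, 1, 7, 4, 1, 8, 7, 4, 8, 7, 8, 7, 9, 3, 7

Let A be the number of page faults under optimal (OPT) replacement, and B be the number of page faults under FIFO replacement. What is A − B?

Under OPT: F F F . F . F . . . . . . F F . → 7 faults.
Under FIFO: F F F . F . F . . . . . . F F F → 8 faults.
A − B = 7 − 8 = -1.

-1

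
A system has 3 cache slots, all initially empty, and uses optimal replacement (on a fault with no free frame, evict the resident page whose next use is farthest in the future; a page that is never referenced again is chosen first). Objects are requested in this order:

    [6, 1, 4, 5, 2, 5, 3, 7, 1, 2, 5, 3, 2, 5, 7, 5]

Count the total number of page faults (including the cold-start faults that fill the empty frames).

10

6: miss, frames {6}
1: miss, frames {6,1}
4: miss, frames {6,1,4}
5: miss, evict 4, frames {6,1,5}
2: miss, evict 6, frames {1,5,2}
5: hit
3: miss, evict 5, frames {1,2,3}
7: miss, evict 3, frames {1,2,7}
1: hit
2: hit
5: miss, evict 1, frames {2,7,5}
3: miss, evict 7, frames {2,5,3}
2: hit
5: hit
7: miss, evict 3, frames {2,5,7}
5: hit
Page faults: 10.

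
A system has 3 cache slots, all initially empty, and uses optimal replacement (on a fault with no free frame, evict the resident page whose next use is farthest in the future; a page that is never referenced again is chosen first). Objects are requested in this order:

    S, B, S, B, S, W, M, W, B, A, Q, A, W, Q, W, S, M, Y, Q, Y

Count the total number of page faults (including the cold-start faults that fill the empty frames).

9

S → fault, frames [S]
B → fault, frames [S, B]
S → hit
B → hit
S → hit
W → fault, frames [S, B, W]
M → fault, evict S, frames [B, W, M]
W → hit
B → hit
A → fault, evict B, frames [W, M, A]
Q → fault, evict M, frames [W, A, Q]
A → hit
W → hit
Q → hit
W → hit
S → fault, evict A, frames [W, Q, S]
M → fault, evict S, frames [W, Q, M]
Y → fault, evict M, frames [W, Q, Y]
Q → hit
Y → hit
Page faults: 9.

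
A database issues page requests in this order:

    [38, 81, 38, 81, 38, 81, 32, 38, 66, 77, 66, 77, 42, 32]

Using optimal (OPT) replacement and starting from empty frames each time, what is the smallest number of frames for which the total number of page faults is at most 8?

2

f=1: 14 faults
f=2: 7 faults
f=3: 6 faults
f=4: 6 faults
f=5: 6 faults
f=6: 6 faults
Smallest f with faults ≤ 8 is 2.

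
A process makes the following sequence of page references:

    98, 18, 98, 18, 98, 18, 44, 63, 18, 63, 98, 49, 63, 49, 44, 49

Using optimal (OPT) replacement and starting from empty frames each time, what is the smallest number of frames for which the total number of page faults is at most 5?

f=1: 16 faults
f=2: 7 faults
f=3: 6 faults
f=4: 5 faults
f=5: 5 faults
Smallest f with faults ≤ 5 is 4.

4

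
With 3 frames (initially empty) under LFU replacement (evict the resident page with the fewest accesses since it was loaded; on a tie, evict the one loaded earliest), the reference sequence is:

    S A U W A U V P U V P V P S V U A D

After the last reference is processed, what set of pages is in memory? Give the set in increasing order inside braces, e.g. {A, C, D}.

S → fault, frames {S}
A → fault, frames {S,A}
U → fault, frames {S,A,U}
W → fault, evict S, frames {A,U,W}
A → hit
U → hit
V → fault, evict W, frames {A,U,V}
P → fault, evict V, frames {A,U,P}
U → hit
V → fault, evict P, frames {A,U,V}
P → fault, evict V, frames {A,U,P}
V → fault, evict P, frames {A,U,V}
P → fault, evict V, frames {A,U,P}
S → fault, evict P, frames {A,U,S}
V → fault, evict S, frames {A,U,V}
U → hit
A → hit
D → fault, evict V, frames {A,U,D}

{A, D, U}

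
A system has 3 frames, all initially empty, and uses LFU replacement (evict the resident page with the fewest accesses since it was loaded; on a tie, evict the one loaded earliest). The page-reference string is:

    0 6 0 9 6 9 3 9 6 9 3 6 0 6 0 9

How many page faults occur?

0 → miss, frames {0}
6 → miss, frames {0,6}
0 → hit
9 → miss, frames {0,6,9}
6 → hit
9 → hit
3 → miss, evict 0, frames {6,9,3}
9 → hit
6 → hit
9 → hit
3 → hit
6 → hit
0 → miss, evict 3, frames {6,9,0}
6 → hit
0 → hit
9 → hit
Page faults: 5.

5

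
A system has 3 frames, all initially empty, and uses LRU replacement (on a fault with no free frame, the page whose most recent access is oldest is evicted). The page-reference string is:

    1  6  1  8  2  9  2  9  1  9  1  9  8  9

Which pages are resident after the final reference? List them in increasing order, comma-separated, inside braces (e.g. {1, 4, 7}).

{1, 8, 9}

1 -> miss, frames (1)
6 -> miss, frames (1 6)
1 -> hit
8 -> miss, frames (6 1 8)
2 -> miss, evict 6, frames (1 8 2)
9 -> miss, evict 1, frames (8 2 9)
2 -> hit
9 -> hit
1 -> miss, evict 8, frames (2 9 1)
9 -> hit
1 -> hit
9 -> hit
8 -> miss, evict 2, frames (1 9 8)
9 -> hit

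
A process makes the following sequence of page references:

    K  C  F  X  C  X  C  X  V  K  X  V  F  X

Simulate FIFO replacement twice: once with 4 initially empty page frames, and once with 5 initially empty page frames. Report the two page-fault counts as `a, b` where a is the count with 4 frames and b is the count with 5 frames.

4 frames: F F F F . . . . F F . . . . → 6 faults.
5 frames: F F F F . . . . F . . . . . → 5 faults.
5 < 6: adding a frame reduced faults, as is typical.

6, 5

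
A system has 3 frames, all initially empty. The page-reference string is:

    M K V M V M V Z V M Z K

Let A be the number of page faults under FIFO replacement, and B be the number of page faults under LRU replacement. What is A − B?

1

Under FIFO: F F F . . . . F . F . F → 6 faults.
Under LRU: F F F . . . . F . . . F → 5 faults.
A − B = 6 − 5 = 1.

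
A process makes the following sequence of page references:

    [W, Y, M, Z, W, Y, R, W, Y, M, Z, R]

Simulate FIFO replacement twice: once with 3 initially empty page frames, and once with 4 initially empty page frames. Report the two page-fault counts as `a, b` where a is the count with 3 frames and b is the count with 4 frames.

9, 10

3 frames: F F F F F F F . . F F . → 9 faults.
4 frames: F F F F . . F F F F F F → 10 faults.
10 > 9: adding a frame increased faults — Belady's anomaly.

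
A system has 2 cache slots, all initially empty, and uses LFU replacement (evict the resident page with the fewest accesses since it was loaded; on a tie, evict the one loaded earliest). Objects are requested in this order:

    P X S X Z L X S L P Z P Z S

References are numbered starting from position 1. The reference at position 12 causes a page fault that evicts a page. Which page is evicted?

Z

pos 1: P -> fault, frames [P]
pos 2: X -> fault, frames [P, X]
pos 3: S -> fault, evict P, frames [X, S]
pos 4: X -> hit
pos 5: Z -> fault, evict S, frames [X, Z]
pos 6: L -> fault, evict Z, frames [X, L]
pos 7: X -> hit
pos 8: S -> fault, evict L, frames [X, S]
pos 9: L -> fault, evict S, frames [X, L]
pos 10: P -> fault, evict L, frames [X, P]
pos 11: Z -> fault, evict P, frames [X, Z]
pos 12: P -> fault, evict Z, frames [X, P]
At position 12, page Z is evicted.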